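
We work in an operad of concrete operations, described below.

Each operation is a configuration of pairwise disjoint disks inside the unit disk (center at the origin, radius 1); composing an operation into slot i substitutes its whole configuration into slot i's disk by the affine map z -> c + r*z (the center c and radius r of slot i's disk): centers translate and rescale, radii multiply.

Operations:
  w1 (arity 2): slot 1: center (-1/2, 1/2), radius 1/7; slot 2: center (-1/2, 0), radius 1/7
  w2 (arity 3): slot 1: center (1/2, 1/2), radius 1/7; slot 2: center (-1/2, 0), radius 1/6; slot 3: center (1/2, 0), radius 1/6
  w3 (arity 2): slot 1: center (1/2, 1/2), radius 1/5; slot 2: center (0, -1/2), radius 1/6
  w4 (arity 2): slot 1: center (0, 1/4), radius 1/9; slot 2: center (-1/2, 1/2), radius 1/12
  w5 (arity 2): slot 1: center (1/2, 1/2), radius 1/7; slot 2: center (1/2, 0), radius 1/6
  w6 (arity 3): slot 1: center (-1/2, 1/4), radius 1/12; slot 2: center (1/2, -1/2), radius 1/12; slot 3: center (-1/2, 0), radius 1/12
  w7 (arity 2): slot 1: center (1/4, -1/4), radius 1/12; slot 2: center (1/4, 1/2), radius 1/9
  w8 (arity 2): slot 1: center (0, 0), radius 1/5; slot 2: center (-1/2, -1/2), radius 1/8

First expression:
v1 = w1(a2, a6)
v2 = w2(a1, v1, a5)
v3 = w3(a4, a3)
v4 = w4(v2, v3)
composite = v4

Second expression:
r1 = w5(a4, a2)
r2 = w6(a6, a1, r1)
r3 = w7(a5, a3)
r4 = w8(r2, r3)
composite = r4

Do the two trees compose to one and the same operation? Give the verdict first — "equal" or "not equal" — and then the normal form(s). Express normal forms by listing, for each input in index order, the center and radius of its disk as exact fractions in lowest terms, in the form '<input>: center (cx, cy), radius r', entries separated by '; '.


The first expression reduces to a1: center (1/18, 11/36), radius 1/63; a2: center (-7/108, 7/27), radius 1/378; a3: center (-1/2, 11/24), radius 1/72; a4: center (-11/24, 13/24), radius 1/60; a5: center (1/18, 1/4), radius 1/54; a6: center (-7/108, 1/4), radius 1/378
The second expression reduces to a1: center (1/10, -1/10), radius 1/60; a2: center (-11/120, 0), radius 1/360; a3: center (-15/32, -7/16), radius 1/72; a4: center (-11/120, 1/120), radius 1/420; a5: center (-15/32, -17/32), radius 1/96; a6: center (-1/10, 1/20), radius 1/60
Distinct normal forms: not equal.

not equal — first a1: center (1/18, 11/36), radius 1/63; a2: center (-7/108, 7/27), radius 1/378; a3: center (-1/2, 11/24), radius 1/72; a4: center (-11/24, 13/24), radius 1/60; a5: center (1/18, 1/4), radius 1/54; a6: center (-7/108, 1/4), radius 1/378, second a1: center (1/10, -1/10), radius 1/60; a2: center (-11/120, 0), radius 1/360; a3: center (-15/32, -7/16), radius 1/72; a4: center (-11/120, 1/120), radius 1/420; a5: center (-15/32, -17/32), radius 1/96; a6: center (-1/10, 1/20), radius 1/60


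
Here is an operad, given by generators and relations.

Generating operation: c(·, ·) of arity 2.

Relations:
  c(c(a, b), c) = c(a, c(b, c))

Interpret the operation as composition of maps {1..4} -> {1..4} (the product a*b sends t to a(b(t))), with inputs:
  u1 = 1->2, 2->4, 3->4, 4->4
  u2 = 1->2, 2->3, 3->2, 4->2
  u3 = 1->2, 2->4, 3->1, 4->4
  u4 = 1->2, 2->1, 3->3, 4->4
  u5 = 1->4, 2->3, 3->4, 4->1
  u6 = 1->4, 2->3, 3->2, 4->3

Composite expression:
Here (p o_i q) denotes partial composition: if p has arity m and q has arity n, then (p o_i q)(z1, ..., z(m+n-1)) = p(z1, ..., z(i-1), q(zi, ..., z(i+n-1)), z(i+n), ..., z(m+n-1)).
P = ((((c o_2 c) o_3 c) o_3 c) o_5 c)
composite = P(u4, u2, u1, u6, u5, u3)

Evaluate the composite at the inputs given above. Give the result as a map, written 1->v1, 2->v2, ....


c(u1, u6) = 1->4, 2->4, 3->4, 4->4
c(u5, u3) = 1->3, 2->1, 3->4, 4->1
c(c(u1, u6), c(u5, u3)) = 1->4, 2->4, 3->4, 4->4
c(u2, c(c(u1, u6), c(u5, u3))) = 1->2, 2->2, 3->2, 4->2
c(u4, c(u2, c(c(u1, u6), c(u5, u3)))) = 1->1, 2->1, 3->1, 4->1

1->1, 2->1, 3->1, 4->1


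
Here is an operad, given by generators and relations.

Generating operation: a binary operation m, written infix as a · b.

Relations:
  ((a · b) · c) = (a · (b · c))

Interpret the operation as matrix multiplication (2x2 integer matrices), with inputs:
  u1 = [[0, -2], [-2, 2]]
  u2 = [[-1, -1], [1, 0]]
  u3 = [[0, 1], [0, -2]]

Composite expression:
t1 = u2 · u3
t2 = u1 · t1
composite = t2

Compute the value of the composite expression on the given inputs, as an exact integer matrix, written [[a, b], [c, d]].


[[0, -2], [0, 0]]

(u2 · u3) = [[0, 1], [0, 1]]
(u1 · (u2 · u3)) = [[0, -2], [0, 0]]


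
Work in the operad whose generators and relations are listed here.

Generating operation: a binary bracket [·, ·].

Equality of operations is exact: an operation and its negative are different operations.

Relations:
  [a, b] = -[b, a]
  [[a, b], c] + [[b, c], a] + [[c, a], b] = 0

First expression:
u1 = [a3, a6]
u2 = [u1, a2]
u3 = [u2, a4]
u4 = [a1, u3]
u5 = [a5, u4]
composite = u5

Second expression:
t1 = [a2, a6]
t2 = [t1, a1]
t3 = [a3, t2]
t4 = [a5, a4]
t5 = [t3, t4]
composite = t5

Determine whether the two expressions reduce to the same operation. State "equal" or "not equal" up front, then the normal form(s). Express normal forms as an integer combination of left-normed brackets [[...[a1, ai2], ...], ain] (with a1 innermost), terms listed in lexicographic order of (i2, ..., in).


not equal; first: [[[[[a1, a2], a3], a6], a4], a5] - [[[[[a1, a2], a6], a3], a4], a5] - [[[[[a1, a3], a6], a2], a4], a5] - [[[[[a1, a4], a2], a3], a6], a5] + [[[[[a1, a4], a2], a6], a3], a5] + [[[[[a1, a4], a3], a6], a2], a5] - [[[[[a1, a4], a6], a3], a2], a5] + [[[[[a1, a6], a3], a2], a4], a5]; second: -[[[[[a1, a2], a6], a3], a4], a5] + [[[[[a1, a2], a6], a3], a5], a4] + [[[[[a1, a6], a2], a3], a4], a5] - [[[[[a1, a6], a2], a3], a5], a4]


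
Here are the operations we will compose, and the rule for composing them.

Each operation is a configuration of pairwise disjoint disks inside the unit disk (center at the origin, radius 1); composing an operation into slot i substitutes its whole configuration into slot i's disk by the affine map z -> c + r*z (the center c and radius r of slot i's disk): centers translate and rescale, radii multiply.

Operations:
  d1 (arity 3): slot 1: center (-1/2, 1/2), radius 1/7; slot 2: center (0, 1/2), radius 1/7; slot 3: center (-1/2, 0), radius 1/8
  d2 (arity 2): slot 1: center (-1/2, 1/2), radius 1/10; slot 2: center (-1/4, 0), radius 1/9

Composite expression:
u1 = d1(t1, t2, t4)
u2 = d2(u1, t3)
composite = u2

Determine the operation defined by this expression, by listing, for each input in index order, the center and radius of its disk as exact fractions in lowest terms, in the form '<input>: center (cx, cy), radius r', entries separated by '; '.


t1: center (-11/20, 11/20), radius 1/70; t2: center (-1/2, 11/20), radius 1/70; t3: center (-1/4, 0), radius 1/9; t4: center (-11/20, 1/2), radius 1/80

Affine substitution under d2: radii multiply and t-centers shift.
input t1: composing its 2 substitution steps yields center (-11/20, 11/20), radius 1/70
input t2: composing its 2 substitution steps yields center (-1/2, 11/20), radius 1/70
input t4: composing its 2 substitution steps yields center (-11/20, 1/2), radius 1/80
input t3: composing its 1 substitution step yields center (-1/4, 0), radius 1/9


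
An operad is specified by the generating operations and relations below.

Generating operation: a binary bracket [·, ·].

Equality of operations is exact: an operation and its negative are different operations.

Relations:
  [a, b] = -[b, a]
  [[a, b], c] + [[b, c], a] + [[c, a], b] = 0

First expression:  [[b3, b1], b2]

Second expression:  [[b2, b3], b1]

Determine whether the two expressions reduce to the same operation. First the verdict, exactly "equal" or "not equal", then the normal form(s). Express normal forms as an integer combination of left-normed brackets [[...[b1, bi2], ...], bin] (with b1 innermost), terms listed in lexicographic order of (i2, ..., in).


The first expression reduces to -[[b1, b3], b2]
The second expression reduces to -[[b1, b2], b3] + [[b1, b3], b2]
No match — not equal.

not equal; first: -[[b1, b3], b2]; second: -[[b1, b2], b3] + [[b1, b3], b2]


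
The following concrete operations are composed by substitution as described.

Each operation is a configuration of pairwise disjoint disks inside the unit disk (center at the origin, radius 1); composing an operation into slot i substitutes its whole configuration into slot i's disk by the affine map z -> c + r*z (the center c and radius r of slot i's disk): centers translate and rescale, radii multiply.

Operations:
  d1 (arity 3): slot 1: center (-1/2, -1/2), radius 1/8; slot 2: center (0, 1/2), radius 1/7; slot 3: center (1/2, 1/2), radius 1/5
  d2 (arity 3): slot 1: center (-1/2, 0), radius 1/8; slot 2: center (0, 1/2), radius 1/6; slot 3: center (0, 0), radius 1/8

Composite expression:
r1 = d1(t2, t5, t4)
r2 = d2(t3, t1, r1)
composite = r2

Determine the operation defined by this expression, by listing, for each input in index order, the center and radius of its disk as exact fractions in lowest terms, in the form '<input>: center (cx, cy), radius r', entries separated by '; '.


t1: center (0, 1/2), radius 1/6; t2: center (-1/16, -1/16), radius 1/64; t3: center (-1/2, 0), radius 1/8; t4: center (1/16, 1/16), radius 1/40; t5: center (0, 1/16), radius 1/56

Only the slot chain above each t matters under d2; compose those maps.
for t3, the 1-step affine chain lands on center (-1/2, 0), radius 1/8
for t1, the 1-step affine chain lands on center (0, 1/2), radius 1/6
for t2, the 2-step affine chain lands on center (-1/16, -1/16), radius 1/64
for t5, the 2-step affine chain lands on center (0, 1/16), radius 1/56
for t4, the 2-step affine chain lands on center (1/16, 1/16), radius 1/40


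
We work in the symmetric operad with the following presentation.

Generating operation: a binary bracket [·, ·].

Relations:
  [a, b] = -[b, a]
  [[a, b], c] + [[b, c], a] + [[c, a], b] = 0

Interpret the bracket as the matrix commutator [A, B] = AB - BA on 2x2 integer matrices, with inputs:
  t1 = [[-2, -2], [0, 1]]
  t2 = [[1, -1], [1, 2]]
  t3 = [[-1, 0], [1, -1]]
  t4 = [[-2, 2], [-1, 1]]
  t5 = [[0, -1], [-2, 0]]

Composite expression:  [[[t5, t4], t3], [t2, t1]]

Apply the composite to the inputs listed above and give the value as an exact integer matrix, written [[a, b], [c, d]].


[[-10, 6], [-58, 10]]

[t5, t4] = [[5, -3], [6, -5]]
[[t5, t4], t3] = [[-3, 0], [-10, 3]]
[t2, t1] = [[2, -1], [-3, -2]]
[[[t5, t4], t3], [t2, t1]] = [[-10, 6], [-58, 10]]


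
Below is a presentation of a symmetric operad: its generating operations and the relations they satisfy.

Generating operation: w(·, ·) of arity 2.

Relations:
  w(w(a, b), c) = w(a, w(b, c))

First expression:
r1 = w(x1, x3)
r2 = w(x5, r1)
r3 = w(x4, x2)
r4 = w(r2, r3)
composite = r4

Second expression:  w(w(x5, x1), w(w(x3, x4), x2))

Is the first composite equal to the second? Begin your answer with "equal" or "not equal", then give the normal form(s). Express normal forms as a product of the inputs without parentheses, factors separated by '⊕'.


Normal form of the first expression: x5 ⊕ x1 ⊕ x3 ⊕ x4 ⊕ x2
Normal form of the second expression: x5 ⊕ x1 ⊕ x3 ⊕ x4 ⊕ x2
Identical normal forms: equal.

equal: each reduces to x5 ⊕ x1 ⊕ x3 ⊕ x4 ⊕ x2


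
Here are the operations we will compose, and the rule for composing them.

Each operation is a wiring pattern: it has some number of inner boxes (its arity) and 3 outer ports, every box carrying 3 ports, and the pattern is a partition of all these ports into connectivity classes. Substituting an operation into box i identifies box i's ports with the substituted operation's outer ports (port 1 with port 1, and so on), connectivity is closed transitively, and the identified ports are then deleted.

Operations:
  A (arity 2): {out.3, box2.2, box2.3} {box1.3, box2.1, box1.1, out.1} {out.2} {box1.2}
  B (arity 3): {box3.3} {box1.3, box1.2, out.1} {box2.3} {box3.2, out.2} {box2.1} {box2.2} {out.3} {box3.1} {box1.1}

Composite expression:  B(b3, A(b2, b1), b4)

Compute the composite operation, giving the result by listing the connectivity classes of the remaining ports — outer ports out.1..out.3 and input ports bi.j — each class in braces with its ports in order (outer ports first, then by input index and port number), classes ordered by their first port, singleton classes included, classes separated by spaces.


{out.1, b3.2, b3.3} {out.2, b4.2} {out.3} {b1.1, b2.1, b2.3} {b1.2, b1.3} {b2.2} {b3.1} {b4.1} {b4.3}


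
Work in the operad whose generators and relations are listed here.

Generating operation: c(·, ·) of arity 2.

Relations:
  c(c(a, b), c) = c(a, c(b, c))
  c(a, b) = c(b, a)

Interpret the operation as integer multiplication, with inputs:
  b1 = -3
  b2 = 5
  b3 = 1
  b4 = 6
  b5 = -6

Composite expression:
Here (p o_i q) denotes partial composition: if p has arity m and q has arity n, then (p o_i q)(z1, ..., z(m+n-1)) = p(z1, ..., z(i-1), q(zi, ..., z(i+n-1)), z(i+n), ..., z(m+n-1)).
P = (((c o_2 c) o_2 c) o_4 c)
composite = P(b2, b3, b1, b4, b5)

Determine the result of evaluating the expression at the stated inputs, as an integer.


540

c(b3, b1) = -3
c(b4, b5) = -36
c(c(b3, b1), c(b4, b5)) = 108
c(b2, c(c(b3, b1), c(b4, b5))) = 540


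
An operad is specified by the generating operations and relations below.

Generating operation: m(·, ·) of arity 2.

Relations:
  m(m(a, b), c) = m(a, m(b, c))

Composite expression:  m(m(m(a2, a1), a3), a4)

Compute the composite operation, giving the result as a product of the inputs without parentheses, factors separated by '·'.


Every regrouping of m is equal, so read the a-inputs in written order.
m(a2, a1) reduces to a2 · a1
m(m(a2, a1), a3) reduces to a2 · a1 · a3
m(m(m(a2, a1), a3), a4) reduces to a2 · a1 · a3 · a4

a2 · a1 · a3 · a4


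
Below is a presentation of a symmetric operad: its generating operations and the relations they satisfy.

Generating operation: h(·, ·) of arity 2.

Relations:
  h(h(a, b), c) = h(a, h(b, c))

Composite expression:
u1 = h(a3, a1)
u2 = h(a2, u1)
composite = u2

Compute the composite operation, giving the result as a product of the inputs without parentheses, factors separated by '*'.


Associativity of h dissolves the nesting; only the a-input order survives.
h(a3, a1) collapses to a3 * a1
h(a2, h(a3, a1)) collapses to a2 * a3 * a1

a2 * a3 * a1


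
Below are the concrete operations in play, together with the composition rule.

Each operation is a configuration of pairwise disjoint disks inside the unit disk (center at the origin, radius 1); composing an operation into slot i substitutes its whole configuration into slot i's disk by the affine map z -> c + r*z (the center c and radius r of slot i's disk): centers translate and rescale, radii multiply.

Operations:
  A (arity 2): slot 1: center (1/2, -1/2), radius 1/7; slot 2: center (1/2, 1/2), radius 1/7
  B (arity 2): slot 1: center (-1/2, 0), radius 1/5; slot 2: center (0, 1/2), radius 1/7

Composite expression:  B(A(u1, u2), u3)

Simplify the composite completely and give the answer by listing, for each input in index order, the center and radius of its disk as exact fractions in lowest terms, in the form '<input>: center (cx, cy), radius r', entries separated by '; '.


Follow each u-input down from B: c' goes to c + r*c', radius to r*r'.
u1 passes through 2 substitutions, ending at center (-2/5, -1/10), radius 1/35
u2 passes through 2 substitutions, ending at center (-2/5, 1/10), radius 1/35
u3 passes through 1 substitution, ending at center (0, 1/2), radius 1/7

u1: center (-2/5, -1/10), radius 1/35; u2: center (-2/5, 1/10), radius 1/35; u3: center (0, 1/2), radius 1/7


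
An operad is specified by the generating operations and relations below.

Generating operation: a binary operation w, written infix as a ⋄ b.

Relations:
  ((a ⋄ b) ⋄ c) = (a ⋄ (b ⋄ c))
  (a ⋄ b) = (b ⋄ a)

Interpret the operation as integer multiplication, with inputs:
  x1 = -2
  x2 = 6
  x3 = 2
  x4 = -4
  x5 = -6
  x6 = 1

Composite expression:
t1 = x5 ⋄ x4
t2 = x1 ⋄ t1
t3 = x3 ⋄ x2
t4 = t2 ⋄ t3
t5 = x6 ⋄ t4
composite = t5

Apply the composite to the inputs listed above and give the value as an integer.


(x5 ⋄ x4) = 24
(x1 ⋄ (x5 ⋄ x4)) = -48
(x3 ⋄ x2) = 12
((x1 ⋄ (x5 ⋄ x4)) ⋄ (x3 ⋄ x2)) = -576
(x6 ⋄ ((x1 ⋄ (x5 ⋄ x4)) ⋄ (x3 ⋄ x2))) = -576

-576


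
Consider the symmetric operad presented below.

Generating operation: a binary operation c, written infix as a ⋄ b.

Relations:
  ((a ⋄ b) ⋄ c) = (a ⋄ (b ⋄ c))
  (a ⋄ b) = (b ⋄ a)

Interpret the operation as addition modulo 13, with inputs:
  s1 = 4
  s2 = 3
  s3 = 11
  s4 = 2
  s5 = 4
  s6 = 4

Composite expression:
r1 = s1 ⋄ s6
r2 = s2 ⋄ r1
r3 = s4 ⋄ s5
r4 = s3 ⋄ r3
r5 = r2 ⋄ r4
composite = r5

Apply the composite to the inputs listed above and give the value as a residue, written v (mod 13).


(s1 ⋄ s6) = 8
(s2 ⋄ (s1 ⋄ s6)) = 11
(s4 ⋄ s5) = 6
(s3 ⋄ (s4 ⋄ s5)) = 4
((s2 ⋄ (s1 ⋄ s6)) ⋄ (s3 ⋄ (s4 ⋄ s5))) = 2

2 (mod 13)


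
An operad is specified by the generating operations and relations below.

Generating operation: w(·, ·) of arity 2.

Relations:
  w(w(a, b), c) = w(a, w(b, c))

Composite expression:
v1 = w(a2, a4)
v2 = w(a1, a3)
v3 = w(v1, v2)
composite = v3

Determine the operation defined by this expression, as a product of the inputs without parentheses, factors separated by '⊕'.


The w-tree's shape is irrelevant; the a-reading-order decides.
w(a2, a4) spells out as a2 ⊕ a4
w(a1, a3) spells out as a1 ⊕ a3
w(w(a2, a4), w(a1, a3)) spells out as a2 ⊕ a4 ⊕ a1 ⊕ a3

a2 ⊕ a4 ⊕ a1 ⊕ a3


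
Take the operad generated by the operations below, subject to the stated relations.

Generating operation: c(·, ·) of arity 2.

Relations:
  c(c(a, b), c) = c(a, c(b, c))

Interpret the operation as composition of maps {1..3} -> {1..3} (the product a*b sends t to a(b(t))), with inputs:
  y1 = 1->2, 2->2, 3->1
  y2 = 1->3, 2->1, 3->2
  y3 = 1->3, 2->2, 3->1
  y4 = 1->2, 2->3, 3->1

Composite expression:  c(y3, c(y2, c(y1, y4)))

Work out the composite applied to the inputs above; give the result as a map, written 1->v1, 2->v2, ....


1->3, 2->1, 3->3

c(y1, y4) = 1->2, 2->1, 3->2
c(y2, c(y1, y4)) = 1->1, 2->3, 3->1
c(y3, c(y2, c(y1, y4))) = 1->3, 2->1, 3->3


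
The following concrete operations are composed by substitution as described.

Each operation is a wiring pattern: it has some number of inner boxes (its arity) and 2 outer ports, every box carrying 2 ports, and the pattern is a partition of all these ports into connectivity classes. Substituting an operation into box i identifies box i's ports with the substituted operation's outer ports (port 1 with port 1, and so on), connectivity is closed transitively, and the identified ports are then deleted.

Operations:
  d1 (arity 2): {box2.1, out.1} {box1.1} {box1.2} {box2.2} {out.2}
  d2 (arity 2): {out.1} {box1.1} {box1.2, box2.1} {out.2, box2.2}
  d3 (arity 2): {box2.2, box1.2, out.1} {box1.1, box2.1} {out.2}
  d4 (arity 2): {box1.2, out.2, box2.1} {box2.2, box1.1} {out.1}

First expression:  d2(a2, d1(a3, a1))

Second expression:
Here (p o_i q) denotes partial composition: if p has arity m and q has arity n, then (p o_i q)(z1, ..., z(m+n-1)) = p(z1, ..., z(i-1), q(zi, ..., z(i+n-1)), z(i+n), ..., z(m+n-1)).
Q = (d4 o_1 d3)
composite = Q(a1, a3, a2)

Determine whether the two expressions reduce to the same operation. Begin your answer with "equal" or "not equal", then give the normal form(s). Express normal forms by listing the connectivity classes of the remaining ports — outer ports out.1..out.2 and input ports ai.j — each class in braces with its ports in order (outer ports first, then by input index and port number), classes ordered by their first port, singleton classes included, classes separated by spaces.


not equal — first {out.1} {out.2} {a1.1, a2.2} {a1.2} {a2.1} {a3.1} {a3.2}, second {out.1} {out.2, a2.1} {a1.1, a3.1} {a1.2, a2.2, a3.2}

Normal form of the first expression: {out.1} {out.2} {a1.1, a2.2} {a1.2} {a2.1} {a3.1} {a3.2}
Normal form of the second expression: {out.1} {out.2, a2.1} {a1.1, a3.1} {a1.2, a2.2, a3.2}
The forms do not match — not equal.


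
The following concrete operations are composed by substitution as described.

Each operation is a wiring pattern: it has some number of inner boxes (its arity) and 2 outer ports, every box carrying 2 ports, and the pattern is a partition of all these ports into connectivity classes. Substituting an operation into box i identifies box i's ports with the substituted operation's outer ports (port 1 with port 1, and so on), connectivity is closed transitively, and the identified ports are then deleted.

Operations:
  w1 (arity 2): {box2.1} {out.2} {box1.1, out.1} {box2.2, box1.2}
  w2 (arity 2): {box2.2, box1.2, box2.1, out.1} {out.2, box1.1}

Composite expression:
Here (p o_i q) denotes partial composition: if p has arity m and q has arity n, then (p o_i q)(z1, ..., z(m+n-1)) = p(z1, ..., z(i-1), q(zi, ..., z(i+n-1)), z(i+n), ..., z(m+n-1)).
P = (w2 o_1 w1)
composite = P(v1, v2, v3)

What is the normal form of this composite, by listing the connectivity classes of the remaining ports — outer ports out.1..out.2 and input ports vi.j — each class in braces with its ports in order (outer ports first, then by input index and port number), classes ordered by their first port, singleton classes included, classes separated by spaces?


{out.1, v3.1, v3.2} {out.2, v1.1} {v1.2, v2.2} {v2.1}

Treat the ports identified at w2 as solder joints: merge, then drop.
the subtree at w1 composes to {out.1, v1.1} {out.2} {v1.2, v2.2} {v2.1} on (v1, v2); out.j = own outer ports
the subtree at w2 composes to {out.1, v3.1, v3.2} {out.2, v1.1} {v1.2, v2.2} {v2.1} on (v1, v2, v3); out.j = own outer ports


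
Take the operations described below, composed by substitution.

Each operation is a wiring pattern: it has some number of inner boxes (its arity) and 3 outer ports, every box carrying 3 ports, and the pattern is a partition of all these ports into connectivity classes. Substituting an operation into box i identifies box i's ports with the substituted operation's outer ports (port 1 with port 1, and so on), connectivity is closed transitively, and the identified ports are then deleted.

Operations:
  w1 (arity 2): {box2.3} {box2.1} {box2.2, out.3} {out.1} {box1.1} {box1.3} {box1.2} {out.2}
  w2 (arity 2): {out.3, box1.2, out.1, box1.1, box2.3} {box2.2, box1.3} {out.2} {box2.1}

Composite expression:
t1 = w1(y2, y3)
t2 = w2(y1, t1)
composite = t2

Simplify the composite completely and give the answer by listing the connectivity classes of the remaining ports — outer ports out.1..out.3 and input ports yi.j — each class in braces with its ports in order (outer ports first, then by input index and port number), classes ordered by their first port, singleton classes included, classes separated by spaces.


{out.1, out.3, y1.1, y1.2, y3.2} {out.2} {y1.3} {y2.1} {y2.2} {y2.3} {y3.1} {y3.3}

Two ports join when wires chain via w2-identified ports.
after w1, the pattern on (y2, y3) reads {out.1} {out.2} {out.3, y3.2} {y2.1} {y2.2} {y2.3} {y3.1} {y3.3} (out.j = its outer ports)
after w2, the pattern on (y1, y2, y3) reads {out.1, out.3, y1.1, y1.2, y3.2} {out.2} {y1.3} {y2.1} {y2.2} {y2.3} {y3.1} {y3.3} (out.j = its outer ports)


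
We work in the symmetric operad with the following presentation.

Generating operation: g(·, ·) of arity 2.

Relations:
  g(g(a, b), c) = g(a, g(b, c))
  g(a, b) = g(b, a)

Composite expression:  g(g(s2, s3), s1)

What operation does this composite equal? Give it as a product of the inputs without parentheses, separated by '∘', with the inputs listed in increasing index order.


s1 ∘ s2 ∘ s3

Key point: g commutes, so take the s-inputs in any fixed order.
g(s2, s3) linearizes to s2 ∘ s3
g(g(s2, s3), s1) linearizes to s2 ∘ s3 ∘ s1
commutativity sorts the factors: s1 ∘ s2 ∘ s3


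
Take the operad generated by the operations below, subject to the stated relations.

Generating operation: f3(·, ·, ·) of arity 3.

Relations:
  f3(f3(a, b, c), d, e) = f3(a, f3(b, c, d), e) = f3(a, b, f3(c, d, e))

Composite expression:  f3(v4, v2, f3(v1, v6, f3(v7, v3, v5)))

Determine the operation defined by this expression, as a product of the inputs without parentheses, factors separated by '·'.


v4 · v2 · v1 · v6 · v7 · v3 · v5

Every regrouping of f3 is equal, so read the v-inputs in written order.
f3(v7, v3, v5) spells out as v7 · v3 · v5
f3(v1, v6, f3(v7, v3, v5)) spells out as v1 · v6 · v7 · v3 · v5
f3(v4, v2, f3(v1, v6, f3(v7, v3, v5))) spells out as v4 · v2 · v1 · v6 · v7 · v3 · v5


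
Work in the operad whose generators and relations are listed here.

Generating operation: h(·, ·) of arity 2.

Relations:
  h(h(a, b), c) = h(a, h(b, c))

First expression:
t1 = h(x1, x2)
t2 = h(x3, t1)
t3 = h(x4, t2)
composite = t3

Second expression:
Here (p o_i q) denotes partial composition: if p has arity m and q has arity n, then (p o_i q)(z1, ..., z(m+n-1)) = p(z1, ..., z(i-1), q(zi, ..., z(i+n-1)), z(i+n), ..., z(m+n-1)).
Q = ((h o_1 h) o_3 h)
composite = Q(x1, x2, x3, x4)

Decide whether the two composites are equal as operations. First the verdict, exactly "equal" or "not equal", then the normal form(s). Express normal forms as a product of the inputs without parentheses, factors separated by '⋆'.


Normal form of the first expression: x4 ⋆ x3 ⋆ x1 ⋆ x2
Normal form of the second expression: x1 ⋆ x2 ⋆ x3 ⋆ x4
The normal forms differ: not equal.

not equal: they reduce to x4 ⋆ x3 ⋆ x1 ⋆ x2 and x1 ⋆ x2 ⋆ x3 ⋆ x4


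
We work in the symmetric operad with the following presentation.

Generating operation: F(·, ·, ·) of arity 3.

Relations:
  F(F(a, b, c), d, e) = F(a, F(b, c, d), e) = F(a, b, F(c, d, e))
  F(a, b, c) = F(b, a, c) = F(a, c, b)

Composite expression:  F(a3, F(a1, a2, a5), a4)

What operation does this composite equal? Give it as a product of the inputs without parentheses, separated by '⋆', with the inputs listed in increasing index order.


a1 ⋆ a2 ⋆ a3 ⋆ a4 ⋆ a5

Key point: F commutes, so take the a-inputs in any fixed order.
F(a1, a2, a5) collapses to a1 ⋆ a2 ⋆ a5
F(a3, F(a1, a2, a5), a4) collapses to a3 ⋆ a1 ⋆ a2 ⋆ a5 ⋆ a4
reordering the factors by index: a1 ⋆ a2 ⋆ a3 ⋆ a4 ⋆ a5


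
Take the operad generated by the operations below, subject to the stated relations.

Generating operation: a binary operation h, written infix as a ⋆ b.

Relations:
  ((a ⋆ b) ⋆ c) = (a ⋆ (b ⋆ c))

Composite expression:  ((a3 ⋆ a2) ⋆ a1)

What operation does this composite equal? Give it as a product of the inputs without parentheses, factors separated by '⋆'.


a3 ⋆ a2 ⋆ a1

Key point: h is associative — brackets drop, the a-order remains.
(a3 ⋆ a2) linearizes to a3 ⋆ a2
((a3 ⋆ a2) ⋆ a1) linearizes to a3 ⋆ a2 ⋆ a1


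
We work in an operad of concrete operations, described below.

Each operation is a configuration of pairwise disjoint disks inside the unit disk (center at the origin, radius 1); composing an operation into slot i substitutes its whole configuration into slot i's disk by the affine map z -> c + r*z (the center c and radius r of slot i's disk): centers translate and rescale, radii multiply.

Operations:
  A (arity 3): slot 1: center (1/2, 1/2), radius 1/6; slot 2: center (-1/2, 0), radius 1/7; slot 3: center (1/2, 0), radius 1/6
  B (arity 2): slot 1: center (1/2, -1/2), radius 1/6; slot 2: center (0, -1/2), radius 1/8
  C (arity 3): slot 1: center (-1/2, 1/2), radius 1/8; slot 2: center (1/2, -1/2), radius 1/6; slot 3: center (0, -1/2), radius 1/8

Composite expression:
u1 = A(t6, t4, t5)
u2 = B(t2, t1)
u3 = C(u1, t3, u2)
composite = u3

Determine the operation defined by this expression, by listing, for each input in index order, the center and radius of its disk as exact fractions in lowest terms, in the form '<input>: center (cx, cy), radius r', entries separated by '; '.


t1: center (0, -9/16), radius 1/64; t2: center (1/16, -9/16), radius 1/48; t3: center (1/2, -1/2), radius 1/6; t4: center (-9/16, 1/2), radius 1/56; t5: center (-7/16, 1/2), radius 1/48; t6: center (-7/16, 9/16), radius 1/48

Affine substitution under C: radii multiply and t-centers shift.
input t6: composing its 2 substitution steps yields center (-7/16, 9/16), radius 1/48
input t4: composing its 2 substitution steps yields center (-9/16, 1/2), radius 1/56
input t5: composing its 2 substitution steps yields center (-7/16, 1/2), radius 1/48
input t3: composing its 1 substitution step yields center (1/2, -1/2), radius 1/6
input t2: composing its 2 substitution steps yields center (1/16, -9/16), radius 1/48
input t1: composing its 2 substitution steps yields center (0, -9/16), radius 1/64


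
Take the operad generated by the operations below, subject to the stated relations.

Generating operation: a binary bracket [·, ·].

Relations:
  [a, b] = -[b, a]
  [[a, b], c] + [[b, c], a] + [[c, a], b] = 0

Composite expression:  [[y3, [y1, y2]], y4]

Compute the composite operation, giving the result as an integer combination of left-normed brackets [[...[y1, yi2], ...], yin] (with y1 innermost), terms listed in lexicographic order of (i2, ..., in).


-[[[y1, y2], y3], y4]

Expand each bracket as ab - ba; the y1-initial words give the coefficients.
Composite bracket: [[y3, [y1, y2]], y4]
Full expansion: 8 signed words from ab - ba (2^3 = 8).
Words beginning with y1 determine it all:
  word y1y2y3y4 has sign -1, contributing -[[[y1, y2], y3], y4]


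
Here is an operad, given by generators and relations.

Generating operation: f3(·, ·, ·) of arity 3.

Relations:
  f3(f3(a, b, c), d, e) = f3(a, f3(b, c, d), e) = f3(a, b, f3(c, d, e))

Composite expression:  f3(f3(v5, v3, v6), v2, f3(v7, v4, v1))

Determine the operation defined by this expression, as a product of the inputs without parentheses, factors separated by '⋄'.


v5 ⋄ v3 ⋄ v6 ⋄ v2 ⋄ v7 ⋄ v4 ⋄ v1

Key point: f3 is associative — brackets drop, the v-order remains.
f3(v5, v3, v6) unparenthesizes to v5 ⋄ v3 ⋄ v6
f3(v7, v4, v1) unparenthesizes to v7 ⋄ v4 ⋄ v1
f3(f3(v5, v3, v6), v2, f3(v7, v4, v1)) unparenthesizes to v5 ⋄ v3 ⋄ v6 ⋄ v2 ⋄ v7 ⋄ v4 ⋄ v1


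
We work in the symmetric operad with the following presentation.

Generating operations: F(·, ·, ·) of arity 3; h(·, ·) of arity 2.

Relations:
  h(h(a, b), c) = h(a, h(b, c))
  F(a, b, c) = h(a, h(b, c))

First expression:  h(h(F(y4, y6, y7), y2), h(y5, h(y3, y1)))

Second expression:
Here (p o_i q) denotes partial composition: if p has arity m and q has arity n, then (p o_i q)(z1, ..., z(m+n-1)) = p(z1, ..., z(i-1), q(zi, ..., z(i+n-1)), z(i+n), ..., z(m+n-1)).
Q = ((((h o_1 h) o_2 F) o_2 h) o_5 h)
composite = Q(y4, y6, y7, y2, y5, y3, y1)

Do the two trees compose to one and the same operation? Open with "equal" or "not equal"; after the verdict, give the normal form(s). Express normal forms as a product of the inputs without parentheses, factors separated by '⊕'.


equal — both sides give y4 ⊕ y6 ⊕ y7 ⊕ y2 ⊕ y5 ⊕ y3 ⊕ y1

The first composite normalizes to y4 ⊕ y6 ⊕ y7 ⊕ y2 ⊕ y5 ⊕ y3 ⊕ y1
The second composite normalizes to y4 ⊕ y6 ⊕ y7 ⊕ y2 ⊕ y5 ⊕ y3 ⊕ y1
The forms coincide; equal.


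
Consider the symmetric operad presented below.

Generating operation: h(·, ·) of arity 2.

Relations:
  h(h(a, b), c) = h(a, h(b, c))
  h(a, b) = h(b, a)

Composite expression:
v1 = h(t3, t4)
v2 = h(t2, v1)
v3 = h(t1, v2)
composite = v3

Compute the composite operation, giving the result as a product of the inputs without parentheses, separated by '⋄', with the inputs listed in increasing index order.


t1 ⋄ t2 ⋄ t3 ⋄ t4


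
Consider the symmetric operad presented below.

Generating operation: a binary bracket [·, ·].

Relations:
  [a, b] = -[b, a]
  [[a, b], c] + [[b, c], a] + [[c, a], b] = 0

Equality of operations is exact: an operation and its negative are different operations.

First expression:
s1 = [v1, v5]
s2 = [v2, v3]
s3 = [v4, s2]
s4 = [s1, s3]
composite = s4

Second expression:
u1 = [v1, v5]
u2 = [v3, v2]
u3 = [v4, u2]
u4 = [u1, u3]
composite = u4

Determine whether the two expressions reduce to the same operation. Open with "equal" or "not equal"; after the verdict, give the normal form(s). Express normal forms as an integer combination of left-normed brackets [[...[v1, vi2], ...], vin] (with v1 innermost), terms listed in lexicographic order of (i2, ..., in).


not equal — first -[[[[v1, v5], v2], v3], v4] + [[[[v1, v5], v3], v2], v4] + [[[[v1, v5], v4], v2], v3] - [[[[v1, v5], v4], v3], v2], second [[[[v1, v5], v2], v3], v4] - [[[[v1, v5], v3], v2], v4] - [[[[v1, v5], v4], v2], v3] + [[[[v1, v5], v4], v3], v2]

The first composite normalizes to -[[[[v1, v5], v2], v3], v4] + [[[[v1, v5], v3], v2], v4] + [[[[v1, v5], v4], v2], v3] - [[[[v1, v5], v4], v3], v2]
The second composite normalizes to [[[[v1, v5], v2], v3], v4] - [[[[v1, v5], v3], v2], v4] - [[[[v1, v5], v4], v2], v3] + [[[[v1, v5], v4], v3], v2]
No match — not equal.


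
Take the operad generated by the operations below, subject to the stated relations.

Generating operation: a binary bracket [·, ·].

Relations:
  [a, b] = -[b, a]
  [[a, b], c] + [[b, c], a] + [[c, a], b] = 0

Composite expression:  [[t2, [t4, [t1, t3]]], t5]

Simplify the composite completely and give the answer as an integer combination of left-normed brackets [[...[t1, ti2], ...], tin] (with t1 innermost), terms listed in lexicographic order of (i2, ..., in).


[[[[t1, t3], t4], t2], t5]

A multilinear Lie element is pinned by t1-initial words (t1 innermost).
Composite bracket: [[t2, [t4, [t1, t3]]], t5]
Full expansion: 16 signed words from ab - ba (2^4 = 16).
Collect the words opening with t1:
  t1t3t4t2t5 (sign +1) contributes +[[[[t1, t3], t4], t2], t5]


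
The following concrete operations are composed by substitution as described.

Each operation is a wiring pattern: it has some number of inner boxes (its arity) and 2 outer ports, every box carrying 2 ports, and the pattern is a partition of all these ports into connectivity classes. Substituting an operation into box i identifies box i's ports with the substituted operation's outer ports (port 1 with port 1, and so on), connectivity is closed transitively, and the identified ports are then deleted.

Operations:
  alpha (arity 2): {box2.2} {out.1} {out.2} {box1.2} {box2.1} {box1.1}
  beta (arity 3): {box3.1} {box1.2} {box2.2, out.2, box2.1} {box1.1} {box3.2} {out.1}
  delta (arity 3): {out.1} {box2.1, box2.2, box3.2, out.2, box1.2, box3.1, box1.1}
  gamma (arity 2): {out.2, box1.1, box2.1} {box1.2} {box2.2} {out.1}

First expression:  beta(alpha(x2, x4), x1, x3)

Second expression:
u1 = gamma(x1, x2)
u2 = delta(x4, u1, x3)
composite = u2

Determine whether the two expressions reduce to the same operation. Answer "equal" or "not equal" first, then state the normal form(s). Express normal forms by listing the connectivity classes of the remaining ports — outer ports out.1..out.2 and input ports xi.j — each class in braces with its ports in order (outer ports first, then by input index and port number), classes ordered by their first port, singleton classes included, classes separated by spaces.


not equal; first: {out.1} {out.2, x1.1, x1.2} {x2.1} {x2.2} {x3.1} {x3.2} {x4.1} {x4.2}; second: {out.1} {out.2, x1.1, x2.1, x3.1, x3.2, x4.1, x4.2} {x1.2} {x2.2}

The first composite normalizes to {out.1} {out.2, x1.1, x1.2} {x2.1} {x2.2} {x3.1} {x3.2} {x4.1} {x4.2}
The second composite normalizes to {out.1} {out.2, x1.1, x2.1, x3.1, x3.2, x4.1, x4.2} {x1.2} {x2.2}
The forms do not match — not equal.


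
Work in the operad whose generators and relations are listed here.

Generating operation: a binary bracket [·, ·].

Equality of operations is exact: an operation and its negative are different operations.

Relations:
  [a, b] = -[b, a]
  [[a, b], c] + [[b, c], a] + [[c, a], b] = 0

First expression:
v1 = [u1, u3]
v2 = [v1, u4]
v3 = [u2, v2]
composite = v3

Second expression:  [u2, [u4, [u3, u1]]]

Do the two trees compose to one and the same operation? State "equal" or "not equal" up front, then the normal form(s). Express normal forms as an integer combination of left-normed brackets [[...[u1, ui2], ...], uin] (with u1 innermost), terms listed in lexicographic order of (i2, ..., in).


equal; both compose to -[[[u1, u3], u4], u2]

In normal form, the first expression is -[[[u1, u3], u4], u2]
In normal form, the second expression is -[[[u1, u3], u4], u2]
Same normal form: equal.


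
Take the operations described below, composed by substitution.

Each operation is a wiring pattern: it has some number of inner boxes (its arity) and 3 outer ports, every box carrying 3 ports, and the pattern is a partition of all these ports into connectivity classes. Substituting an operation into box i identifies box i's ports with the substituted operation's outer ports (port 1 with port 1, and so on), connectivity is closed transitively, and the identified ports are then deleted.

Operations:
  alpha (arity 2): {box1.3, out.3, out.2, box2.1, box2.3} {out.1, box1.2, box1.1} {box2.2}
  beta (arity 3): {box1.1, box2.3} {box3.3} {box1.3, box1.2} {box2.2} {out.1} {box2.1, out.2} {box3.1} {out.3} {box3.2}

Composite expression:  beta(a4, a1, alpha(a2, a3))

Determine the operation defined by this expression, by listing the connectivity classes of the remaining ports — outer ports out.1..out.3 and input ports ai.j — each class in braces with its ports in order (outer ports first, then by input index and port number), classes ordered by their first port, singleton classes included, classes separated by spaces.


{out.1} {out.2, a1.1} {out.3} {a1.2} {a1.3, a4.1} {a2.1, a2.2} {a2.3, a3.1, a3.3} {a3.2} {a4.2, a4.3}


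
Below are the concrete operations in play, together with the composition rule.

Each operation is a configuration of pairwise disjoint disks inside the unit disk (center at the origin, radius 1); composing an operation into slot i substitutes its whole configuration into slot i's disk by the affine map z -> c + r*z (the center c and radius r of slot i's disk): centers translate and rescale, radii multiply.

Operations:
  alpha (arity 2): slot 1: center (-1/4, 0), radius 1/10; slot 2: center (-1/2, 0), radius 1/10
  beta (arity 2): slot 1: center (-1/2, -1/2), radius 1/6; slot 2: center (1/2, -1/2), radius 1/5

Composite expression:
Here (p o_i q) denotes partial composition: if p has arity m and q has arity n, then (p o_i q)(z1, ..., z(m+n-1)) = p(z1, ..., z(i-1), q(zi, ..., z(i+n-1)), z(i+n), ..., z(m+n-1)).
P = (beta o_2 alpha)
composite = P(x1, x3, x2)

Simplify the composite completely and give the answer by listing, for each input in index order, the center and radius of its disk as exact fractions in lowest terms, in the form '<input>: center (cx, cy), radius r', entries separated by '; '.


Only the slot chain above each x matters under beta; compose those maps.
x1 passes through 1 substitution, ending at center (-1/2, -1/2), radius 1/6
x3 passes through 2 substitutions, ending at center (9/20, -1/2), radius 1/50
x2 passes through 2 substitutions, ending at center (2/5, -1/2), radius 1/50

x1: center (-1/2, -1/2), radius 1/6; x2: center (2/5, -1/2), radius 1/50; x3: center (9/20, -1/2), radius 1/50


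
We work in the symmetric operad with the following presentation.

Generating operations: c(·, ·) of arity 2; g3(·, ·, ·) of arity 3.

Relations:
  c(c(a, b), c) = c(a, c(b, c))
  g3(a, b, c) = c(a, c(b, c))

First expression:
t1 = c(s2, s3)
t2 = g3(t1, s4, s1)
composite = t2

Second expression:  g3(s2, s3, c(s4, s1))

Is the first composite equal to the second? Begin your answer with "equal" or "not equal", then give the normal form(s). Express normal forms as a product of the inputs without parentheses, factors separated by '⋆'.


equal — both sides give s2 ⋆ s3 ⋆ s4 ⋆ s1

The first composite normalizes to s2 ⋆ s3 ⋆ s4 ⋆ s1
The second composite normalizes to s2 ⋆ s3 ⋆ s4 ⋆ s1
Same normal form: equal.


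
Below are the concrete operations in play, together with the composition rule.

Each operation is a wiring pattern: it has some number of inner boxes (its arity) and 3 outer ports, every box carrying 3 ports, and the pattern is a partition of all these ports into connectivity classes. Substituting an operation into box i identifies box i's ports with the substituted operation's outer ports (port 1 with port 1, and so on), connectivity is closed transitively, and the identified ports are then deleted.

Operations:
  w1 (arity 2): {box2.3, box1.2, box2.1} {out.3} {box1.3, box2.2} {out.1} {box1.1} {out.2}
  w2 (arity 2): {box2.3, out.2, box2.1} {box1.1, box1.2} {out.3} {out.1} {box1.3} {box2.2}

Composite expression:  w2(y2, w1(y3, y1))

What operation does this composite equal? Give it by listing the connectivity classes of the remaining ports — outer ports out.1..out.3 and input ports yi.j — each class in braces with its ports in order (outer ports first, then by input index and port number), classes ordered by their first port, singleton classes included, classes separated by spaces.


Substituting into w2 glues patterns; closure does the rest.
the subtree at w1 composes to {out.1} {out.2} {out.3} {y1.1, y1.3, y3.2} {y1.2, y3.3} {y3.1} on (y3, y1); out.j = own outer ports
the subtree at w2 composes to {out.1} {out.2} {out.3} {y1.1, y1.3, y3.2} {y1.2, y3.3} {y2.1, y2.2} {y2.3} {y3.1} on (y2, y3, y1); out.j = own outer ports

{out.1} {out.2} {out.3} {y1.1, y1.3, y3.2} {y1.2, y3.3} {y2.1, y2.2} {y2.3} {y3.1}
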